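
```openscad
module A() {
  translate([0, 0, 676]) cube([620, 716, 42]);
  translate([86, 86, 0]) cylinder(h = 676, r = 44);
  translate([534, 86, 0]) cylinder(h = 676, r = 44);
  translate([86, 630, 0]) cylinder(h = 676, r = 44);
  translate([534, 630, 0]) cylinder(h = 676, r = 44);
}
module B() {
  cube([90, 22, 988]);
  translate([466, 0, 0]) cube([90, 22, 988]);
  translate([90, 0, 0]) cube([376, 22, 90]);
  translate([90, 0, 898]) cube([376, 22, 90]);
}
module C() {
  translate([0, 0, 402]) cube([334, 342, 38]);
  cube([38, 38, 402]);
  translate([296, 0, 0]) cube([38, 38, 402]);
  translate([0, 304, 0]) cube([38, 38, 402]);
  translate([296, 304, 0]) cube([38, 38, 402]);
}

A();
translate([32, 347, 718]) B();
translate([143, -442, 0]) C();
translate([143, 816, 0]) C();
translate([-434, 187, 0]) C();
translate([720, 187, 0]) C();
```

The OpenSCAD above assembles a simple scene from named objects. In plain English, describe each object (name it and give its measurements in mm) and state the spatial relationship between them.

A is a table: top 620 mm (x) × 716 mm (y), 42 mm thick, upper face at z = 718 mm, on four round legs of 88 mm diameter, each leg's bounding box inset 42 mm from the nearest pair of top edges, running from z = 0 to the bottom of the top.

B is a picture frame with a 376×808 mm rectangular opening (x by z) and a uniform 90 mm border on every side. Frame depth is 22 mm along y. It is built from two vertical stiles running the full outside height and two horizontal rails spanning the gap between the stiles.

C is a four-legged stool. The seat is 334×342 mm, 38 mm thick, top at z = 440 mm. It stands on four square legs, each 38×38 mm in cross-section, from z = 0 to the seat underside, each flush with a corner of the seat.

The picture frame is on top of the table, centred. Four stools sit around the table at the −y, +y, −x, +x sides.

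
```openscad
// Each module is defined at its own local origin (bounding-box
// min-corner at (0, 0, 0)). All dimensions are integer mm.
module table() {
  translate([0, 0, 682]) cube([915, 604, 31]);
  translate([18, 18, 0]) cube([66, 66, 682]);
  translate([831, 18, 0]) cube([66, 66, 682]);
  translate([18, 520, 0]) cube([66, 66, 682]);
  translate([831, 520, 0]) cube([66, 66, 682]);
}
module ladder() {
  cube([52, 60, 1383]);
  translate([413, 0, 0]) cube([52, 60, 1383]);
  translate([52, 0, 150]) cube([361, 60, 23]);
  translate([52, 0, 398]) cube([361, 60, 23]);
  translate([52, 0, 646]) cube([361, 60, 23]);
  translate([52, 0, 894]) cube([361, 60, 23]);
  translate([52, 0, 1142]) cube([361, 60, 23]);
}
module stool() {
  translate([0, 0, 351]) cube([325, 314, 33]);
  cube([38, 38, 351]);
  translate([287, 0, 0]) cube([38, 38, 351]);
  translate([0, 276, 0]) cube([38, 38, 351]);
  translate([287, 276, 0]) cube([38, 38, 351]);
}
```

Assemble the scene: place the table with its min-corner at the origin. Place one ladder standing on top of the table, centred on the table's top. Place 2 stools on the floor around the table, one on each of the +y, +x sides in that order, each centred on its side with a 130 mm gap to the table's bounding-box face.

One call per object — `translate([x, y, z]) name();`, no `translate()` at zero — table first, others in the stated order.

table();
translate([225, 272, 713]) ladder();
translate([295, 734, 0]) stool();
translate([1045, 145, 0]) stool();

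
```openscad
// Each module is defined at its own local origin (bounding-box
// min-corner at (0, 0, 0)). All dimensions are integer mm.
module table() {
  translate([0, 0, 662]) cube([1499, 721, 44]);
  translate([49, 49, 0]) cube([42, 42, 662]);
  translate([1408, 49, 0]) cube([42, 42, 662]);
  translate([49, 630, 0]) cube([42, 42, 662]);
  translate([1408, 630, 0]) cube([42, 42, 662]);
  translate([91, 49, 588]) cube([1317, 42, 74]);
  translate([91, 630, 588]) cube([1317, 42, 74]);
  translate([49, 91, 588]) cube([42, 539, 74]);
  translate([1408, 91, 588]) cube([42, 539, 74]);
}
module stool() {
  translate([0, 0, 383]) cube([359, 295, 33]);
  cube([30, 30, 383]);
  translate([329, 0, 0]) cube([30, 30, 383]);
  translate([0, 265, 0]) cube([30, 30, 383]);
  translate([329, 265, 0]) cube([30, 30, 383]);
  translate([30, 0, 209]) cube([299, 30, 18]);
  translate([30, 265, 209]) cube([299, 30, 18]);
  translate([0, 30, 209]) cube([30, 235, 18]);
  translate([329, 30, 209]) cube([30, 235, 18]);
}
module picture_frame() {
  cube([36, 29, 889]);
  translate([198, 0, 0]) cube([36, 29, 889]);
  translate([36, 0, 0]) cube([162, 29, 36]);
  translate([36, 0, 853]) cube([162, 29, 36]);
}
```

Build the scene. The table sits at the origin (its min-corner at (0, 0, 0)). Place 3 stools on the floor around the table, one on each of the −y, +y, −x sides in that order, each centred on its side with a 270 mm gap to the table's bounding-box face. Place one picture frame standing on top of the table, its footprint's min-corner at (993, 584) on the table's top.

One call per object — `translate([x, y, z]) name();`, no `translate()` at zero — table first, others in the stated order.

table();
translate([570, -565, 0]) stool();
translate([570, 991, 0]) stool();
translate([-629, 213, 0]) stool();
translate([993, 584, 706]) picture_frame();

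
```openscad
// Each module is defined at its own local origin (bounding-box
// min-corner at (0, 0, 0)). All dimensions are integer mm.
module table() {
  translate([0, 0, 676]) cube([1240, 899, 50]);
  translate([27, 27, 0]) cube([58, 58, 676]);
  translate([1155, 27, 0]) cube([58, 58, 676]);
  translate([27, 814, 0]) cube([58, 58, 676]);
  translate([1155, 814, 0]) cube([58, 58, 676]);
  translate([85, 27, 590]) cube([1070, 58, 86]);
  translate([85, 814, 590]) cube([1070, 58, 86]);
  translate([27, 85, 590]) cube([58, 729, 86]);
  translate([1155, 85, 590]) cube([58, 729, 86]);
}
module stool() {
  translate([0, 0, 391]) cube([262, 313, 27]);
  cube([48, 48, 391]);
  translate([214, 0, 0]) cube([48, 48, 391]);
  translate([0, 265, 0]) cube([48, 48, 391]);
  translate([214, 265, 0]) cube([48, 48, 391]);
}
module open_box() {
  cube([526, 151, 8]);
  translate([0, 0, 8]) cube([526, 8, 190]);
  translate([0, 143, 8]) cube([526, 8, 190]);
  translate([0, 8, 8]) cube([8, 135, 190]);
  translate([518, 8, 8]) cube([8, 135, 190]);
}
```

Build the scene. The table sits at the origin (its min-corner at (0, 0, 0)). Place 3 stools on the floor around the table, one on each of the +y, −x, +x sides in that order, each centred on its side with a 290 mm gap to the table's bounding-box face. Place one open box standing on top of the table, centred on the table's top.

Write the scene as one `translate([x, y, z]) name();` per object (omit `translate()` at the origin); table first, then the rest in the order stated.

table();
translate([489, 1189, 0]) stool();
translate([-552, 293, 0]) stool();
translate([1530, 293, 0]) stool();
translate([357, 374, 726]) open_box();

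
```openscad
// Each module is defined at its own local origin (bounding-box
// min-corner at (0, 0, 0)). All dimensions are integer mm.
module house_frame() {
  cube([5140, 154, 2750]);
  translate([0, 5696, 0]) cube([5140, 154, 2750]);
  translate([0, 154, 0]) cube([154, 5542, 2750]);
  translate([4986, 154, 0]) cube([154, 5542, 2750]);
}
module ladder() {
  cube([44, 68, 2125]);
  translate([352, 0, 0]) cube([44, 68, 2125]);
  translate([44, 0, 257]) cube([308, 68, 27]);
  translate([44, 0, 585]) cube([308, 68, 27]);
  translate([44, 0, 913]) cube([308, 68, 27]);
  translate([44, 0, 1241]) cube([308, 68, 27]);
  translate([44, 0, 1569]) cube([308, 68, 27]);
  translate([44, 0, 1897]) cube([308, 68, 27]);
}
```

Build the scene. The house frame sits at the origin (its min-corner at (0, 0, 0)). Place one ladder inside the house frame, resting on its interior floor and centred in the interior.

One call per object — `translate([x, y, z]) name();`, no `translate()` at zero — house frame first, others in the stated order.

house_frame();
translate([2372, 2891, 0]) ladder();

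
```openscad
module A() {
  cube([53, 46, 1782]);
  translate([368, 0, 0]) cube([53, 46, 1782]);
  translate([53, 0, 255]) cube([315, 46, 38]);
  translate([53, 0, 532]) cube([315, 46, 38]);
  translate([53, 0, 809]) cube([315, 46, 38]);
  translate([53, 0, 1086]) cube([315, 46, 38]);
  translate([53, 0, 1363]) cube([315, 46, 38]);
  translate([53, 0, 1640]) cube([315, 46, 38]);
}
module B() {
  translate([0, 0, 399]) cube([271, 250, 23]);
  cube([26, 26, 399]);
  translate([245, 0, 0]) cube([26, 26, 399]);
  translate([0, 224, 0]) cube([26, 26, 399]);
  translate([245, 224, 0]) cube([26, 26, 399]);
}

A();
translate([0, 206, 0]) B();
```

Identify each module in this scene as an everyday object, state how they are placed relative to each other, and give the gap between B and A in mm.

A is a ladder. B is a stool. The stool is on the floor beside the ladder on its +y side. The gap between the stool and the ladder is 160 mm.

The stool's nearest face is 160 mm from the ladder's +y face.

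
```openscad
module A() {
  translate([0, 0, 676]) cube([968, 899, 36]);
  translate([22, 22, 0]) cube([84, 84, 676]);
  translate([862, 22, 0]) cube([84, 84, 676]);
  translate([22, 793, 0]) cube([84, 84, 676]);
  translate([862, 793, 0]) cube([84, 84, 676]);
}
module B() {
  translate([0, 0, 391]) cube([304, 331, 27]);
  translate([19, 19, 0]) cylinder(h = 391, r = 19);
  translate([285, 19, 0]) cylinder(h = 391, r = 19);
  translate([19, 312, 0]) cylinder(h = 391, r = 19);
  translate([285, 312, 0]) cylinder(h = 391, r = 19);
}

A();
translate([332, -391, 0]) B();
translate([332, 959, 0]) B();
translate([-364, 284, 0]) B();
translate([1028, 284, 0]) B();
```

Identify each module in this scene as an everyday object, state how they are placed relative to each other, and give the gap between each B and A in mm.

Each stool's nearest face is 60 mm from the table's bounding box.

A is a table. B is a stool. Four stools sit around the table at the −y, +y, −x, +x sides. The gap between each stool and the table is 60 mm.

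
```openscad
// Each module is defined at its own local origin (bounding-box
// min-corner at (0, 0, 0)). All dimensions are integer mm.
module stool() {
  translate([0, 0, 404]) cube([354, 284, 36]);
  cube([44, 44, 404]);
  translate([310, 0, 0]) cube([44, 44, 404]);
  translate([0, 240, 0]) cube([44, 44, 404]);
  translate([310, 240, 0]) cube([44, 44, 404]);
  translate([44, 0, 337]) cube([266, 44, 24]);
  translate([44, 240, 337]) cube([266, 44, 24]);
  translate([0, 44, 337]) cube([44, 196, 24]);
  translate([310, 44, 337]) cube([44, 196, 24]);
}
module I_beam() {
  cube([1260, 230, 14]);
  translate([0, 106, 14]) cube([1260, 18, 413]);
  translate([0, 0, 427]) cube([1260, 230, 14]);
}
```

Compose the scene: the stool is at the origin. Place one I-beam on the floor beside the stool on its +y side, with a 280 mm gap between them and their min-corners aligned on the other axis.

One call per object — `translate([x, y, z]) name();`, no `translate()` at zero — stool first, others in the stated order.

stool();
translate([0, 564, 0]) I_beam();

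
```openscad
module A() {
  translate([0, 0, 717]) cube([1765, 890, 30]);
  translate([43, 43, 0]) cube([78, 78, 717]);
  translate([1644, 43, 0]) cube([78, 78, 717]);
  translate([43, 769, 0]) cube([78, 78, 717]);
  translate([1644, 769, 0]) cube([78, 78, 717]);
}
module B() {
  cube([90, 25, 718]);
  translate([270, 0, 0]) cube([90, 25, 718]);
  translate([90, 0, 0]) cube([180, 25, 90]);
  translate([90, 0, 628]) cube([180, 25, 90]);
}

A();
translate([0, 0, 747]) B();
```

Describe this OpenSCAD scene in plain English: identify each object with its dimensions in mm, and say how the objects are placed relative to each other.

A is a rectangular dining table. The top is 1765×890×30 mm with its upper surface at z = 747 mm. It stands on four 78×78 mm square legs, each inset 43 mm from the nearest pair of top edges, running from the floor to the underside of the top.

B is a picture frame with a 180×538 mm rectangular opening (x by z) and a uniform 90 mm border on every side. Frame depth is 25 mm along y. It is built from two vertical stiles running the full outside height and two horizontal rails spanning the gap between the stiles.

The picture frame is on top of the table.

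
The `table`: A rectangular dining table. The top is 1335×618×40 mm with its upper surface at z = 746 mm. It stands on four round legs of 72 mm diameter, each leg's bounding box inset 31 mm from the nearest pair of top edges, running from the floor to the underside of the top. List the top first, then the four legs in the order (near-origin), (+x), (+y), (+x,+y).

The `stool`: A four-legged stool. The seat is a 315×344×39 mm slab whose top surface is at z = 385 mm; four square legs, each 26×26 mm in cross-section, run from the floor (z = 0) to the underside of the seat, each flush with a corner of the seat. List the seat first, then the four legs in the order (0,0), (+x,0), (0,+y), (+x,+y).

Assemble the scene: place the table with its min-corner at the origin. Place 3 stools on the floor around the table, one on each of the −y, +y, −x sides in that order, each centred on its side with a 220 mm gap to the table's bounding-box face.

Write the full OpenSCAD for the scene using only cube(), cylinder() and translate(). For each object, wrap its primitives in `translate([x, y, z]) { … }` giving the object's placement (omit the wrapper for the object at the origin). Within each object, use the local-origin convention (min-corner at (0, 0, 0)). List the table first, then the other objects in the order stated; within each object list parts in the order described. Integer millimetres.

translate([0, 0, 706]) cube([1335, 618, 40]);
translate([67, 67, 0]) cylinder(h = 706, r = 36);
translate([1268, 67, 0]) cylinder(h = 706, r = 36);
translate([67, 551, 0]) cylinder(h = 706, r = 36);
translate([1268, 551, 0]) cylinder(h = 706, r = 36);
translate([510, -564, 0]) {
  translate([0, 0, 346]) cube([315, 344, 39]);
  cube([26, 26, 346]);
  translate([289, 0, 0]) cube([26, 26, 346]);
  translate([0, 318, 0]) cube([26, 26, 346]);
  translate([289, 318, 0]) cube([26, 26, 346]);
}
translate([510, 838, 0]) {
  translate([0, 0, 346]) cube([315, 344, 39]);
  cube([26, 26, 346]);
  translate([289, 0, 0]) cube([26, 26, 346]);
  translate([0, 318, 0]) cube([26, 26, 346]);
  translate([289, 318, 0]) cube([26, 26, 346]);
}
translate([-535, 137, 0]) {
  translate([0, 0, 346]) cube([315, 344, 39]);
  cube([26, 26, 346]);
  translate([289, 0, 0]) cube([26, 26, 346]);
  translate([0, 318, 0]) cube([26, 26, 346]);
  translate([289, 318, 0]) cube([26, 26, 346]);
}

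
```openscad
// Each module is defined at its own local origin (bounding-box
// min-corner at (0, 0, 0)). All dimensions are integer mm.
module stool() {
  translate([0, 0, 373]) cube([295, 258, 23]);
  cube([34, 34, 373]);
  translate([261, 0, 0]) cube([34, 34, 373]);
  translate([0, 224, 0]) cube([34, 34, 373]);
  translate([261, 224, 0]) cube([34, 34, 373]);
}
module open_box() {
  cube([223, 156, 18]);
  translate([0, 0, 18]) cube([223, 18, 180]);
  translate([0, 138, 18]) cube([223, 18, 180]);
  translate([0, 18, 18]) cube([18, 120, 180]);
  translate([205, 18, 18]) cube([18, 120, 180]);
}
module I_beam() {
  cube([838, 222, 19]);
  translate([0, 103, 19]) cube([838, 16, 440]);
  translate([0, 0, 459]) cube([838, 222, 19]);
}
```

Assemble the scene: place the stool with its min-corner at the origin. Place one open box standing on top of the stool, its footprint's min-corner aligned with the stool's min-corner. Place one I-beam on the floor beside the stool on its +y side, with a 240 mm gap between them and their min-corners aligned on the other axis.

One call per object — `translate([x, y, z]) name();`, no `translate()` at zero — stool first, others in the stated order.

stool();
translate([0, 0, 396]) open_box();
translate([0, 498, 0]) I_beam();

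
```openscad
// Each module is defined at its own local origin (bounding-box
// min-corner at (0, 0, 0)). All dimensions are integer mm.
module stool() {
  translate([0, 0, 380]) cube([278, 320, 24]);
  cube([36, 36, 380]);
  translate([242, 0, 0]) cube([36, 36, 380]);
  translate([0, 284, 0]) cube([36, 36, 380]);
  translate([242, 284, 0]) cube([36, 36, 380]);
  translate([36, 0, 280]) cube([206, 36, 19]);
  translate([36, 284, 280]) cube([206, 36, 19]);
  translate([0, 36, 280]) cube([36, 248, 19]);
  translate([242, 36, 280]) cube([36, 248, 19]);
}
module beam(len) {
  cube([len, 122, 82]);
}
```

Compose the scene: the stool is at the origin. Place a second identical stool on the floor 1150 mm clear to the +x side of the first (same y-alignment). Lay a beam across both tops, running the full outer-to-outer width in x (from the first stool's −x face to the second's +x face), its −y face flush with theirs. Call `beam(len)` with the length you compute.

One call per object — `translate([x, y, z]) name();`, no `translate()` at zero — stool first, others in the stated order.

stool();
translate([1428, 0, 0]) stool();
translate([0, 0, 404]) beam(1706);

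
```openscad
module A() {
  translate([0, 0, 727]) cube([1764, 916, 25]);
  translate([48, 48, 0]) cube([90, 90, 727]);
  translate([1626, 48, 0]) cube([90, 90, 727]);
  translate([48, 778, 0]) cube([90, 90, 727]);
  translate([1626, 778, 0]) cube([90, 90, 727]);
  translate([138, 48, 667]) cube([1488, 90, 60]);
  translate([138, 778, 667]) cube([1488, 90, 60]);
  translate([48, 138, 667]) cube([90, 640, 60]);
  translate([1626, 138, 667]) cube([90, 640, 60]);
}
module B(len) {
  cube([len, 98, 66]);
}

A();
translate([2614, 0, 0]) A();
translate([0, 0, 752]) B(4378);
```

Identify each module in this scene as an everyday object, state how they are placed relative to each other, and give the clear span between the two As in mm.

Second table starts at x = 2614; first ends at x = 1764; clear span = 2614 − 1764 = 850 mm.

A is a table. B is a beam. A beam spans the tops of two tables. The clear span between the two tables is 850 mm.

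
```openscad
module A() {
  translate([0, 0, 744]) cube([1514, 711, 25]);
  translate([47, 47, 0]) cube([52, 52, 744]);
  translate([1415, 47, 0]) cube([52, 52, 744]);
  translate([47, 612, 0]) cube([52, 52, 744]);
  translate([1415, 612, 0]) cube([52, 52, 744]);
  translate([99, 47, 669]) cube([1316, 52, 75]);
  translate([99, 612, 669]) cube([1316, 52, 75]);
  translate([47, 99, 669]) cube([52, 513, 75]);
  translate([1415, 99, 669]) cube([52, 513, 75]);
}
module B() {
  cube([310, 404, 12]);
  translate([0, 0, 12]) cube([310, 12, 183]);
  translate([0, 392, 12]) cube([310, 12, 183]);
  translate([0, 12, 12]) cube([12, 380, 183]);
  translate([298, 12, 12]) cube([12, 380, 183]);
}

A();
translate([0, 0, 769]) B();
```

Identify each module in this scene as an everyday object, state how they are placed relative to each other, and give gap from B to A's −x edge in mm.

The open box's min-x is at 0; the table's min-x is 0; gap = 0 mm.

A is a table. B is an open box. The open box is on top of the table. The gap from the open box to the table's −x edge is 0 mm.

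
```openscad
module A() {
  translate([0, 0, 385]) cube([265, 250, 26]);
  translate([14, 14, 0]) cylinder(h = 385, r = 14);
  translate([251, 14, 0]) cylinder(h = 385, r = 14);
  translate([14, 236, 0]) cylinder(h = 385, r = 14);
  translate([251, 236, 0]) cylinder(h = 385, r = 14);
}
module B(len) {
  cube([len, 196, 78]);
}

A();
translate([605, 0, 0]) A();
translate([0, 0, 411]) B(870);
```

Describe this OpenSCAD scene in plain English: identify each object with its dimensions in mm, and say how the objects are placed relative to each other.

A is a four-legged stool. The seat is a 265×250×26 mm slab whose top surface is at z = 411 mm; four round legs, each 28 mm in diameter, run from the floor (z = 0) to the underside of the seat, each leg's axis is inset half a diameter from the nearest pair of seat edges (so the leg's bounding box is flush with the corner).

B is a rectangular beam 870 mm long (x), 196 mm deep (y), 78 mm thick (z).

The beam spans the tops of two stools placed 340 mm apart, resting at z = 411 mm.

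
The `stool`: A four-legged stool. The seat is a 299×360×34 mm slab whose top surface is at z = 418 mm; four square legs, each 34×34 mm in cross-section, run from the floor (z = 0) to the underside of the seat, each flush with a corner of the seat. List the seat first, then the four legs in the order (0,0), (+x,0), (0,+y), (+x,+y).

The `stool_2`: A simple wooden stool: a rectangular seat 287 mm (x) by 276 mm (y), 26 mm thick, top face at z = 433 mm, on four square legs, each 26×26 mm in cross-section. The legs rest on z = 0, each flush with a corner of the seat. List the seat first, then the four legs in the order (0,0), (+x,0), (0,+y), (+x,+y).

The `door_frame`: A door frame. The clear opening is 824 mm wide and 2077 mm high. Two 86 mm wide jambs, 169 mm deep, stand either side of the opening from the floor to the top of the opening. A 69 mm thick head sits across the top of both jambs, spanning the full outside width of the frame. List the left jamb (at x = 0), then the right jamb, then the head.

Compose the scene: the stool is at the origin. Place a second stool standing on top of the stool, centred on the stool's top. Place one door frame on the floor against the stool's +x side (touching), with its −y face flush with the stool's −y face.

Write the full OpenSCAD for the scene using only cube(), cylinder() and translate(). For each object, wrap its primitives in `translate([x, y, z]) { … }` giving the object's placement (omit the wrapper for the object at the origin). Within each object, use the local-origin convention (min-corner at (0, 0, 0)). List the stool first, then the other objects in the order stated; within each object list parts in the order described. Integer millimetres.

translate([0, 0, 384]) cube([299, 360, 34]);
cube([34, 34, 384]);
translate([265, 0, 0]) cube([34, 34, 384]);
translate([0, 326, 0]) cube([34, 34, 384]);
translate([265, 326, 0]) cube([34, 34, 384]);
translate([6, 42, 418]) {
  translate([0, 0, 407]) cube([287, 276, 26]);
  cube([26, 26, 407]);
  translate([261, 0, 0]) cube([26, 26, 407]);
  translate([0, 250, 0]) cube([26, 26, 407]);
  translate([261, 250, 0]) cube([26, 26, 407]);
}
translate([299, 0, 0]) {
  cube([86, 169, 2077]);
  translate([910, 0, 0]) cube([86, 169, 2077]);
  translate([0, 0, 2077]) cube([996, 169, 69]);
}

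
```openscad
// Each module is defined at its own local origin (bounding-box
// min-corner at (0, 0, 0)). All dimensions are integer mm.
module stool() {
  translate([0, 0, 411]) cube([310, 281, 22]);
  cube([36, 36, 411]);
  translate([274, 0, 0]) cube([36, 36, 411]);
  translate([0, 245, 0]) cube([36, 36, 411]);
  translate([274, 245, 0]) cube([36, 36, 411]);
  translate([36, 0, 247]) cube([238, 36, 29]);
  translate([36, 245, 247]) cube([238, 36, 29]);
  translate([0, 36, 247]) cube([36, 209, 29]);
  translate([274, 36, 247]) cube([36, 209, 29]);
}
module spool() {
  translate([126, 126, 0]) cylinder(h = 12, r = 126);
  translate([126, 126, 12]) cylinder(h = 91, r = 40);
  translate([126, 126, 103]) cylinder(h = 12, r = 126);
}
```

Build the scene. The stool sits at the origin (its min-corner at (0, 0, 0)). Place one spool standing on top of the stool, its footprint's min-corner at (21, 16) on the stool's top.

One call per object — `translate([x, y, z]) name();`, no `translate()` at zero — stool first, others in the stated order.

stool();
translate([21, 16, 433]) spool();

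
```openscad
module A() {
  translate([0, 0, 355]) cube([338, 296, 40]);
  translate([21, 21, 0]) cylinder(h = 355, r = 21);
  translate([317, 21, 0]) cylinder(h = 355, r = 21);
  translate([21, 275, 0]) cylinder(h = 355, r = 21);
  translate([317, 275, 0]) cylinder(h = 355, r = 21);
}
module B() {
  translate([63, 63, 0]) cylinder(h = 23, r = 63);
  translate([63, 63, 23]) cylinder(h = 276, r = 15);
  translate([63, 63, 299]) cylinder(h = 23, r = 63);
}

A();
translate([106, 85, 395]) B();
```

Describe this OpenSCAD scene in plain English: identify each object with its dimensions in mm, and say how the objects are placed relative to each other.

A is a simple wooden stool: a rectangular seat 338 mm (x) by 296 mm (y), 40 mm thick, top face at z = 395 mm, on four round legs, each 42 mm in diameter. The legs rest on z = 0, each leg's axis is inset half a diameter from the nearest pair of seat edges (so the leg's bounding box is flush with the corner).

B is a spool: two coaxial disc flanges of radius 63 mm and thickness 23 mm, joined by a core cylinder of radius 15 mm and height 276 mm. The lower flange rests on z = 0 and the three cylinders share a vertical axis.

The spool is on top of the stool, centred.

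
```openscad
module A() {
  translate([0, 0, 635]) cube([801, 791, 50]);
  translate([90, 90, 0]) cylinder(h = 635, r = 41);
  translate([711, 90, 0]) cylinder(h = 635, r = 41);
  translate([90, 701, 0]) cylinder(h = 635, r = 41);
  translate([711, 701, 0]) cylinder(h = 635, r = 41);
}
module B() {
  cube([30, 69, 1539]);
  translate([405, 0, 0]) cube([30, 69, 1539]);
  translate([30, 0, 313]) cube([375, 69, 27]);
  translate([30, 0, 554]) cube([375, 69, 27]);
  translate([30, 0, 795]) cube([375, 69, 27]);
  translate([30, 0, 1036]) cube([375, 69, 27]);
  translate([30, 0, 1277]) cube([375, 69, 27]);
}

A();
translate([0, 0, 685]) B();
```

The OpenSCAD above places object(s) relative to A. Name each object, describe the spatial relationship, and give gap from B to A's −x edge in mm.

A is a table. B is a ladder. The ladder is on top of the table. The gap from the ladder to the table's −x edge is 0 mm.

The ladder's min-x is at 0; the table's min-x is 0; gap = 0 mm.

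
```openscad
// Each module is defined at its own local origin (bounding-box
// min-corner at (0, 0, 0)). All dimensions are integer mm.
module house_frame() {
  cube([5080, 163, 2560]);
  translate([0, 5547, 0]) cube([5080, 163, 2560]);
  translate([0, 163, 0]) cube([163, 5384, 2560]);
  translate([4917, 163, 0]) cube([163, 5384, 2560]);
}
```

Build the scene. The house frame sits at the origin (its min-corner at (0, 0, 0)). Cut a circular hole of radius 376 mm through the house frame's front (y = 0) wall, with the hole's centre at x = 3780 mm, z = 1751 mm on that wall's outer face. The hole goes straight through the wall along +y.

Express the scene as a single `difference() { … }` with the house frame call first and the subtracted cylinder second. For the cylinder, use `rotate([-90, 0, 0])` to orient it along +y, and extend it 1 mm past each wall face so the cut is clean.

difference() {
  house_frame();
  translate([3780, -1, 1751]) rotate([-90, 0, 0]) cylinder(h = 165, r = 376);
}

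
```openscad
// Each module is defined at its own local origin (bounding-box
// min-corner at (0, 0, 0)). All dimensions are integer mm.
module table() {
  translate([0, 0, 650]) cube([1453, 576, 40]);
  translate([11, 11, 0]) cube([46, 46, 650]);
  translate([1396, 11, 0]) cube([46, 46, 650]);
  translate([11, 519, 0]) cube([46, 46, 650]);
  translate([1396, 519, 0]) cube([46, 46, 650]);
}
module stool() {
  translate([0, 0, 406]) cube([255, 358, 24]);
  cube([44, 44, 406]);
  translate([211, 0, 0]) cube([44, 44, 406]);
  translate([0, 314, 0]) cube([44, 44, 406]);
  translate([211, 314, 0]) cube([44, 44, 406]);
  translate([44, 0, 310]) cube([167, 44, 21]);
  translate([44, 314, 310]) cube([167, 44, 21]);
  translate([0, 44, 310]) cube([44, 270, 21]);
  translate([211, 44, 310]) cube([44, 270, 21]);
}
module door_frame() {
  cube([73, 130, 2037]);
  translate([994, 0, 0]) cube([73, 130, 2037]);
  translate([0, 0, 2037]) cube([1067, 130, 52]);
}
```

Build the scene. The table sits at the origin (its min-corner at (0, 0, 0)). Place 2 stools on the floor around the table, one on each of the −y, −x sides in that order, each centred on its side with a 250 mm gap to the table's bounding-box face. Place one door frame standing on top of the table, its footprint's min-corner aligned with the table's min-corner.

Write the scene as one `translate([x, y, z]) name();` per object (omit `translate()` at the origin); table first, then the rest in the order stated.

table();
translate([599, -608, 0]) stool();
translate([-505, 109, 0]) stool();
translate([0, 0, 690]) door_frame();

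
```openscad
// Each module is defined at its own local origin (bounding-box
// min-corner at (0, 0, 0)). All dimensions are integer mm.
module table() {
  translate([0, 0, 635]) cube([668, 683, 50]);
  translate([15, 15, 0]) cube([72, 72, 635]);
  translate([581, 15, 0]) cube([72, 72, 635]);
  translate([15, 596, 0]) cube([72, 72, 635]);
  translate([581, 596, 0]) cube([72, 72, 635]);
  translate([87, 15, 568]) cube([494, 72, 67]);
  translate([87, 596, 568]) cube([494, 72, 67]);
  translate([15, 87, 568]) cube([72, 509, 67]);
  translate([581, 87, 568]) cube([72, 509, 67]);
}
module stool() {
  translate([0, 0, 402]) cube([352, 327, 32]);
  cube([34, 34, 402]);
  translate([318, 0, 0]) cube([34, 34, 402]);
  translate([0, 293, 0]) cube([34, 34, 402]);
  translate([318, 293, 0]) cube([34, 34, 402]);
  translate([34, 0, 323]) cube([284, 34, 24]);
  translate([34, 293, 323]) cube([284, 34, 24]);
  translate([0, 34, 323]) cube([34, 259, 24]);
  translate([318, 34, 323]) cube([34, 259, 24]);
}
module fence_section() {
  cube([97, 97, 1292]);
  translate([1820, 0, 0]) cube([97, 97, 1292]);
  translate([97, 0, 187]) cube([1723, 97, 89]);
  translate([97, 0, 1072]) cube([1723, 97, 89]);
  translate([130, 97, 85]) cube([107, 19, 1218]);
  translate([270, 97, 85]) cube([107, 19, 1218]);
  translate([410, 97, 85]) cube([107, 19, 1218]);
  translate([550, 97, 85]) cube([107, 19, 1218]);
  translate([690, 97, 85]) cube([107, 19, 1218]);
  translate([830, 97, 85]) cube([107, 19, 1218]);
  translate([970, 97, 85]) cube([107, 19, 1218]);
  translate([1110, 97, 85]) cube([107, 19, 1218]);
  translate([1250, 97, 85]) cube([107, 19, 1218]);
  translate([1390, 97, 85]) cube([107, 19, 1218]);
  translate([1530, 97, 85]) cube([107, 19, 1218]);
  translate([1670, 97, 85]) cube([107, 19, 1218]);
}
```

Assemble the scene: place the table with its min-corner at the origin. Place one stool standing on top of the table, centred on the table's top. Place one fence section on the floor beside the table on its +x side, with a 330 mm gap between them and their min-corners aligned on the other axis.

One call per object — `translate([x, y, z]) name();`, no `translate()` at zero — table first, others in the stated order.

table();
translate([158, 178, 685]) stool();
translate([998, 0, 0]) fence_section();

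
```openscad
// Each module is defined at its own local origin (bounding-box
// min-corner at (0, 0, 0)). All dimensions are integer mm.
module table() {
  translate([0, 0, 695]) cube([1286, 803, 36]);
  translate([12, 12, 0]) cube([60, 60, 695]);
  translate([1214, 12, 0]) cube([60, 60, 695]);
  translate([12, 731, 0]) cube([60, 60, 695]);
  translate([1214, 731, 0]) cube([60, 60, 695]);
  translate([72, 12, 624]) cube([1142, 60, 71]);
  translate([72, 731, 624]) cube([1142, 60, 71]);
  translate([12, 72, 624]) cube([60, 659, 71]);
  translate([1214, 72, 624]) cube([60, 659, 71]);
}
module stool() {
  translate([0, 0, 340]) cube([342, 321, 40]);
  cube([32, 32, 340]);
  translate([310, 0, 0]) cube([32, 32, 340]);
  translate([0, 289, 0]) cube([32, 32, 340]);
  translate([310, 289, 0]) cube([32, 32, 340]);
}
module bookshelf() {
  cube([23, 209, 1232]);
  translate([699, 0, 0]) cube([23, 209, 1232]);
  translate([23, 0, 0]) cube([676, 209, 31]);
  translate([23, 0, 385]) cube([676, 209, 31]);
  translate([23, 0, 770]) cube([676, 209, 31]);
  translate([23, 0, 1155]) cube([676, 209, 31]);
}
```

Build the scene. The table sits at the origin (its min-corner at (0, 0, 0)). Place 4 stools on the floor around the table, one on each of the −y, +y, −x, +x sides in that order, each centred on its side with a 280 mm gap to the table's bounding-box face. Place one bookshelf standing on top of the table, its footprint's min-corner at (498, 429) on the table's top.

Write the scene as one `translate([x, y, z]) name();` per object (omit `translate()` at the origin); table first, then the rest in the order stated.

table();
translate([472, -601, 0]) stool();
translate([472, 1083, 0]) stool();
translate([-622, 241, 0]) stool();
translate([1566, 241, 0]) stool();
translate([498, 429, 731]) bookshelf();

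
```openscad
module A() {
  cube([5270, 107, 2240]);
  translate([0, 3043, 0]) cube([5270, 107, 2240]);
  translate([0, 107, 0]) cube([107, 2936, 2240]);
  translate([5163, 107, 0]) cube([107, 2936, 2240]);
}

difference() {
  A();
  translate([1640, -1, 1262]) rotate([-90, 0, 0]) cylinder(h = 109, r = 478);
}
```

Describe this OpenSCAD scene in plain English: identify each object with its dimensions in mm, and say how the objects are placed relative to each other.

A is a box-shaped house frame (walls only): outside footprint 5270×3150 mm, wall height 2240 mm, wall thickness 107 mm. The two y-facing walls run the full x-width; the two x-facing walls fit between the inner faces of the y-facing walls.

The house frame has a circular hole of radius 478 mm through its front wall, centred at (x = 1640, z = 1262).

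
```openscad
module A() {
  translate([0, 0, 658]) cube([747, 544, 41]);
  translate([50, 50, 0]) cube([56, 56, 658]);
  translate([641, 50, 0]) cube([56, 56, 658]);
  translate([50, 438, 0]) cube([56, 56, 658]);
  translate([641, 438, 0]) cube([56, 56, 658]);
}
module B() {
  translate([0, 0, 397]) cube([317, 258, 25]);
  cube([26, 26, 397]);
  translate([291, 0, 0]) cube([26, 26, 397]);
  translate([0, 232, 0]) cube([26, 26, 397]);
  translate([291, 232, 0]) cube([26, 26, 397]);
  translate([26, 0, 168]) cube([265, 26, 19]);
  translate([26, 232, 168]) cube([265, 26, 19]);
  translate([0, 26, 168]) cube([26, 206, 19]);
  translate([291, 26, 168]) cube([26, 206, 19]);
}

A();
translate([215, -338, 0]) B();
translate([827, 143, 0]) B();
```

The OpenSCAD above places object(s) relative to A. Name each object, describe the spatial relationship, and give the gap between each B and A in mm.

Each stool's nearest face is 80 mm from the table's bounding box.

A is a table. B is a stool. Two stools sit around the table at the −y, +x sides. The gap between each stool and the table is 80 mm.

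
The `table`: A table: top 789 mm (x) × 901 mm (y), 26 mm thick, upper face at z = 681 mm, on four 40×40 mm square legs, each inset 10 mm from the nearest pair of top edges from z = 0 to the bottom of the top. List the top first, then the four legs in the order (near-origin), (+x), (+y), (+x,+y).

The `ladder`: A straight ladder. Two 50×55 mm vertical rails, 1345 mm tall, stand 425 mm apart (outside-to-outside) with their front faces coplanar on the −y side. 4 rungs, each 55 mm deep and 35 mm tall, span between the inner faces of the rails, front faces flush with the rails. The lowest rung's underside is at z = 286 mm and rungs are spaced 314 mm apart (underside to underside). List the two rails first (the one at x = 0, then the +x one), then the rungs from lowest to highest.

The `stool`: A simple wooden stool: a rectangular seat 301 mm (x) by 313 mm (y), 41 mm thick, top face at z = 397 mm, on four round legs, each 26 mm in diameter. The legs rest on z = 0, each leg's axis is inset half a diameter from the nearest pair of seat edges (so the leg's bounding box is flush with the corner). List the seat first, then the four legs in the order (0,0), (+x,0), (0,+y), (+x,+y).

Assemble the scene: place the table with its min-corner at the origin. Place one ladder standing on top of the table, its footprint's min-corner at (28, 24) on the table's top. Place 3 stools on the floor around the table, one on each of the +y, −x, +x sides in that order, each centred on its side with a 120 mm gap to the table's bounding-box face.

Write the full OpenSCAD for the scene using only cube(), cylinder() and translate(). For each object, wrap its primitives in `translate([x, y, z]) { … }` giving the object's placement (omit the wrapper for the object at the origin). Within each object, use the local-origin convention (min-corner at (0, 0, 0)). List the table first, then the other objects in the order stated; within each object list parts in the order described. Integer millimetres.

translate([0, 0, 655]) cube([789, 901, 26]);
translate([10, 10, 0]) cube([40, 40, 655]);
translate([739, 10, 0]) cube([40, 40, 655]);
translate([10, 851, 0]) cube([40, 40, 655]);
translate([739, 851, 0]) cube([40, 40, 655]);
translate([28, 24, 681]) {
  cube([50, 55, 1345]);
  translate([375, 0, 0]) cube([50, 55, 1345]);
  translate([50, 0, 286]) cube([325, 55, 35]);
  translate([50, 0, 600]) cube([325, 55, 35]);
  translate([50, 0, 914]) cube([325, 55, 35]);
  translate([50, 0, 1228]) cube([325, 55, 35]);
}
translate([244, 1021, 0]) {
  translate([0, 0, 356]) cube([301, 313, 41]);
  translate([13, 13, 0]) cylinder(h = 356, r = 13);
  translate([288, 13, 0]) cylinder(h = 356, r = 13);
  translate([13, 300, 0]) cylinder(h = 356, r = 13);
  translate([288, 300, 0]) cylinder(h = 356, r = 13);
}
translate([-421, 294, 0]) {
  translate([0, 0, 356]) cube([301, 313, 41]);
  translate([13, 13, 0]) cylinder(h = 356, r = 13);
  translate([288, 13, 0]) cylinder(h = 356, r = 13);
  translate([13, 300, 0]) cylinder(h = 356, r = 13);
  translate([288, 300, 0]) cylinder(h = 356, r = 13);
}
translate([909, 294, 0]) {
  translate([0, 0, 356]) cube([301, 313, 41]);
  translate([13, 13, 0]) cylinder(h = 356, r = 13);
  translate([288, 13, 0]) cylinder(h = 356, r = 13);
  translate([13, 300, 0]) cylinder(h = 356, r = 13);
  translate([288, 300, 0]) cylinder(h = 356, r = 13);
}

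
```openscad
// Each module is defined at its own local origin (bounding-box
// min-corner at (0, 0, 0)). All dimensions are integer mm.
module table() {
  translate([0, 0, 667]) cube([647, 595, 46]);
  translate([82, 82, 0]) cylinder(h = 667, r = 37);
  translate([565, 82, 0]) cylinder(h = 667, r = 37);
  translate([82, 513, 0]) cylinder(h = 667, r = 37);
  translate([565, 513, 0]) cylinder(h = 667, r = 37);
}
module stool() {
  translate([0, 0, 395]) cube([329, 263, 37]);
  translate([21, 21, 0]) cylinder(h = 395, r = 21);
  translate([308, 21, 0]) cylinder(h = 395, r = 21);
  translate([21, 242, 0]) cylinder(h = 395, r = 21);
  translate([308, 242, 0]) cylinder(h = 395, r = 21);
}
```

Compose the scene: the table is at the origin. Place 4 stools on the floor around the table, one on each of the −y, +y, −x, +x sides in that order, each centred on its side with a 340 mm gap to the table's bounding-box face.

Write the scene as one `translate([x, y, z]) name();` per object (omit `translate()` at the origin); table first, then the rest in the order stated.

table();
translate([159, -603, 0]) stool();
translate([159, 935, 0]) stool();
translate([-669, 166, 0]) stool();
translate([987, 166, 0]) stool();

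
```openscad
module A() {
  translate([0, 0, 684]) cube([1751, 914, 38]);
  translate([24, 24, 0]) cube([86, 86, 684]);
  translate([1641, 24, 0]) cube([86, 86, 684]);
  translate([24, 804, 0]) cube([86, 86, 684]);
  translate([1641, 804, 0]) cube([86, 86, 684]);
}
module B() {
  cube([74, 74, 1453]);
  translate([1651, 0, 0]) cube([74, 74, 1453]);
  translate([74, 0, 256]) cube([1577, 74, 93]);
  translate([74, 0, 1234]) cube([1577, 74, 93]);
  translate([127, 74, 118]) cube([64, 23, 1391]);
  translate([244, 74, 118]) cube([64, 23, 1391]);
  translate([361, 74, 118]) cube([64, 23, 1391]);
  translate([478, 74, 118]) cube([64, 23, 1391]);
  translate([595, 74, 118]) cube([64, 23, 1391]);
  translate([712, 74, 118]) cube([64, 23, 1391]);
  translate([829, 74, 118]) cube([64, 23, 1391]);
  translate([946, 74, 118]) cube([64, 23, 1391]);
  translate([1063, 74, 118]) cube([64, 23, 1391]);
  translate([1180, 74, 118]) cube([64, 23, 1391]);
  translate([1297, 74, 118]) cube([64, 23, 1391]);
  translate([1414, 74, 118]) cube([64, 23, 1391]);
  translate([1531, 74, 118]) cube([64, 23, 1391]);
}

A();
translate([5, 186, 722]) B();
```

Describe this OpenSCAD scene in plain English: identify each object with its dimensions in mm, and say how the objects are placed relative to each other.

A is a table: top 1751 mm (x) × 914 mm (y), 38 mm thick, upper face at z = 722 mm, on four 86×86 mm square legs, each inset 24 mm from the nearest pair of top edges, running from z = 0 to the bottom of the top.

B is a fence section. Two 74×74 mm posts, 1453 mm tall, stand on the floor with a clear span of 1577 mm between their inner faces. Two horizontal rails of 74×93 mm section span the gap between the posts with their undersides at z = 256 mm and z = 1234 mm, flush with the posts' −y face. 13 pickets, each 64 mm wide, 23 mm thick and 1391 mm tall, are fixed to the +y face of the rails with their bottoms at z = 118 mm, evenly spaced across the span with equal gaps (rounded down to the nearest mm) at the −x end and between each pair — any rounding remainder accumulates at the +x end.

The fence section is on top of the table.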